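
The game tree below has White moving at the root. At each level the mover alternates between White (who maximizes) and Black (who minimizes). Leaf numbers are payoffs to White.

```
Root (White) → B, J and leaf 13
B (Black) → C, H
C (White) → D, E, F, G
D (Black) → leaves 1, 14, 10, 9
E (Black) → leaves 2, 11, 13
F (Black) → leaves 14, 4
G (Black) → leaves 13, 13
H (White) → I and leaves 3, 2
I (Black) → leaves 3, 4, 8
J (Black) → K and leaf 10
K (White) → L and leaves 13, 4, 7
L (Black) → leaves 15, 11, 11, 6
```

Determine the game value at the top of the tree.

13

D (Black): min(1, 14, 10, 9) = 1
E (Black): min(2, 11, 13) = 2
F (Black): min(14, 4) = 4
G (Black): min(13, 13) = 13
C (White): max(1, 2, 4, 13) = 13
I (Black): min(3, 4, 8) = 3
H (White): max(3, 3, 2) = 3
B (Black): min(13, 3) = 3
L (Black): min(15, 11, 11, 6) = 6
K (White): max(6, 13, 4, 7) = 13
J (Black): min(13, 10) = 10
Root (White): max(3, 10, 13) = 13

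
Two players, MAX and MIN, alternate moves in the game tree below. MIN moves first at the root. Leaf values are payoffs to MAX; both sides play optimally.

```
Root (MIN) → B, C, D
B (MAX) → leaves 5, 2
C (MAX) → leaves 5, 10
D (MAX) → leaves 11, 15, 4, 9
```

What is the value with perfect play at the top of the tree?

B (MAX): max(5, 2) = 5
C (MAX): max(5, 10) = 10
D (MAX): max(11, 15, 4, 9) = 15
Root (MIN): min(5, 10, 15) = 5

5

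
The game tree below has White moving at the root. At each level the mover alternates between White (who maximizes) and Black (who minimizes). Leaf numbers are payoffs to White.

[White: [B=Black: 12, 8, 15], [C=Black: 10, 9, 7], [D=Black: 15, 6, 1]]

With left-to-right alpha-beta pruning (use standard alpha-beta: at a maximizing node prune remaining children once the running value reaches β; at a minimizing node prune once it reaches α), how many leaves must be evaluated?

B [α=-∞,β=+∞]: v=8
C [α=8,β=+∞]: v=7
D [α=8,β=+∞]: v=6 after child 2 ≤ α → α-cutoff, skip 1
Root [α=-∞,β=+∞]: v=8
Leaves evaluated: 8 of 9.

8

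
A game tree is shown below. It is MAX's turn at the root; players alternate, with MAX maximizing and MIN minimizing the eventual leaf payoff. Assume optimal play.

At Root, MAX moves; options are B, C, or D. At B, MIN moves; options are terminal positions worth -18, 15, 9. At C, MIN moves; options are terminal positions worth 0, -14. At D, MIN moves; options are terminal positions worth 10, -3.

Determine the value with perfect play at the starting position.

B (MIN): min(-18, 15, 9) = -18
C (MIN): min(0, -14) = -14
D (MIN): min(10, -3) = -3
Root (MAX): max(-18, -14, -3) = -3

-3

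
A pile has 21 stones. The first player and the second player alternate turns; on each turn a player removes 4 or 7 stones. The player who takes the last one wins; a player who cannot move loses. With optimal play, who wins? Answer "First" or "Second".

W/L table (W = player to move can force a win):
i:   0  1  2  3  4  5  6  7  8  9 10 11 12 13 14 15 16 17 18 19 20 21
     L  L  L  L  W  W  W  W  W  W  W  L  L  L  L  W  W  W  W  W  W  W
Position 21 is W, so the first player wins.

First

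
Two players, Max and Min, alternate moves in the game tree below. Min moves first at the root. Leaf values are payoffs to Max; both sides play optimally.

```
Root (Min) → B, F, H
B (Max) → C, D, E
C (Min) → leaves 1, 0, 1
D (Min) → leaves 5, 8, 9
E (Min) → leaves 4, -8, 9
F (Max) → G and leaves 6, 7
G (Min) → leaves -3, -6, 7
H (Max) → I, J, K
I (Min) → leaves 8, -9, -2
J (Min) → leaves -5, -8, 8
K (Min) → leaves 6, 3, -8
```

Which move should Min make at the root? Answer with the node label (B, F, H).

C (Min): min(1, 0, 1) = 0
D (Min): min(5, 8, 9) = 5
E (Min): min(4, -8, 9) = -8
B (Max): max(0, 5, -8) = 5
G (Min): min(-3, -6, 7) = -6
F (Max): max(-6, 6, 7) = 7
I (Min): min(8, -9, -2) = -9
J (Min): min(-5, -8, 8) = -8
K (Min): min(6, 3, -8) = -8
H (Max): max(-9, -8, -8) = -8
Root (Min): min(5, 7, -8) = -8
Min picks the child with the lowest value: H (value -8).

H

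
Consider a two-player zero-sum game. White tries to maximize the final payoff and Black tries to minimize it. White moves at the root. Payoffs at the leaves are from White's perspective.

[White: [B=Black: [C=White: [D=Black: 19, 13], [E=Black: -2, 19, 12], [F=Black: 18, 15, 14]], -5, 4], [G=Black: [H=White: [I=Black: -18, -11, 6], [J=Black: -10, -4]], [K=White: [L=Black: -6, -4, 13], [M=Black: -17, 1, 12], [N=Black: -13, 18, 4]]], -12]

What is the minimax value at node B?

D: min(19, 13) = 13
E: min(-2, 19, 12) = -2
F: min(18, 15, 14) = 14
C: max(13, -2, 14) = 14
B: min(14, -5, 4) = -5

-5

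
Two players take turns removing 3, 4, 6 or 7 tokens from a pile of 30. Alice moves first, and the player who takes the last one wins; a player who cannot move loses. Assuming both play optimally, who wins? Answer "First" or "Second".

Mark each pile size as W (mover wins) or L (mover loses):
i:   0  1  2  3  4  5  6  7  8  9 10 11 12 13 14 15 16 17 18 19 20 21 22 23 24 25 26 27 28 29 30
     L  L  L  W  W  W  W  W  W  W  L  L  L  W  W  W  W  W  W  W  L  L  L  W  W  W  W  W  W  W  L
Position 30 is L, so the second player wins.

Second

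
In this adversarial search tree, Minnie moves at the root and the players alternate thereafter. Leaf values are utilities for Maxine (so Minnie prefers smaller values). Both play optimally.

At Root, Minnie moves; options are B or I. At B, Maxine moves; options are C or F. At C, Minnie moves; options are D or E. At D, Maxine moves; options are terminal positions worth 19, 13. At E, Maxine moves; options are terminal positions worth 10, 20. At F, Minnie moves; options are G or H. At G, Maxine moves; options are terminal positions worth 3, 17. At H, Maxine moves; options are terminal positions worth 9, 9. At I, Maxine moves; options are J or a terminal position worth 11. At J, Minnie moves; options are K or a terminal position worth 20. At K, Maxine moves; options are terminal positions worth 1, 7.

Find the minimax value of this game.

11

D (Maxine): max(19, 13) = 19
E (Maxine): max(10, 20) = 20
C (Minnie): min(19, 20) = 19
G (Maxine): max(3, 17) = 17
H (Maxine): max(9, 9) = 9
F (Minnie): min(17, 9) = 9
B (Maxine): max(19, 9) = 19
K (Maxine): max(1, 7) = 7
J (Minnie): min(7, 20) = 7
I (Maxine): max(7, 11) = 11
Root (Minnie): min(19, 11) = 11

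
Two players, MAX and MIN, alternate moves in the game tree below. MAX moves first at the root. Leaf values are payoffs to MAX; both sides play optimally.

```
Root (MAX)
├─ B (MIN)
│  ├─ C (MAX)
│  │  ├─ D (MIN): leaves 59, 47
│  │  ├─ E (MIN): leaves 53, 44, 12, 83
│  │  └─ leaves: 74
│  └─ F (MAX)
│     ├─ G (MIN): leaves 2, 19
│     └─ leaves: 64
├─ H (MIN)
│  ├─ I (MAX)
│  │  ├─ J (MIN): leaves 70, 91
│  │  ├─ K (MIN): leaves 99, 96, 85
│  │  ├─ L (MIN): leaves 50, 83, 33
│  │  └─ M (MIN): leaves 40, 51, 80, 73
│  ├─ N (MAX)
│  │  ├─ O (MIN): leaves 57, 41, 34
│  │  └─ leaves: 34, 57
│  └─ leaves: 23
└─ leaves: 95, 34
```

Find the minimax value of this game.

95

D (MIN): min(59, 47) = 47
E (MIN): min(53, 44, 12, 83) = 12
C (MAX): max(47, 12, 74) = 74
G (MIN): min(2, 19) = 2
F (MAX): max(2, 64) = 64
B (MIN): min(74, 64) = 64
J (MIN): min(70, 91) = 70
K (MIN): min(99, 96, 85) = 85
L (MIN): min(50, 83, 33) = 33
M (MIN): min(40, 51, 80, 73) = 40
I (MAX): max(70, 85, 33, 40) = 85
O (MIN): min(57, 41, 34) = 34
N (MAX): max(34, 34, 57) = 57
H (MIN): min(85, 57, 23) = 23
Root (MAX): max(64, 23, 95, 34) = 95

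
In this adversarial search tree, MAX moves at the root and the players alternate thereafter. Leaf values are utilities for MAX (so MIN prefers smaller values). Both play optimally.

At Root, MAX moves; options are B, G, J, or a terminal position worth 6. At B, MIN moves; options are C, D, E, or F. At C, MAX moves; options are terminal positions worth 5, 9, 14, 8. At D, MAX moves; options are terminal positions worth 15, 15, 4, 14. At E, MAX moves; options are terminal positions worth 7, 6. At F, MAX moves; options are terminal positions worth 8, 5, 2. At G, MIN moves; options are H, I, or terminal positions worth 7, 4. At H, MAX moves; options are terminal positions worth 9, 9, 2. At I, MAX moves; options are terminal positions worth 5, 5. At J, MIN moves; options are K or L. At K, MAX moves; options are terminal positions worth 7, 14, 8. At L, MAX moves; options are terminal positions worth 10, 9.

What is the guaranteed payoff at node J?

10

K: max(7, 14, 8) = 14
L: max(10, 9) = 10
J: min(14, 10) = 10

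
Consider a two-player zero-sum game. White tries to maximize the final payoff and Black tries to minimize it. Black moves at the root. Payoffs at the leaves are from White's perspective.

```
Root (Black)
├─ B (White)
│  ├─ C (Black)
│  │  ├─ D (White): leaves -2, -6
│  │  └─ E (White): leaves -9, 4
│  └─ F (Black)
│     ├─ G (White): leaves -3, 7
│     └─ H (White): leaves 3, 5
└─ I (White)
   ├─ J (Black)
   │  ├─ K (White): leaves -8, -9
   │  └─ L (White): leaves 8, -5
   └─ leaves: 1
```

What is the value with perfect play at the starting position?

1

D (White): max(-2, -6) = -2
E (White): max(-9, 4) = 4
C (Black): min(-2, 4) = -2
G (White): max(-3, 7) = 7
H (White): max(3, 5) = 5
F (Black): min(7, 5) = 5
B (White): max(-2, 5) = 5
K (White): max(-8, -9) = -8
L (White): max(8, -5) = 8
J (Black): min(-8, 8) = -8
I (White): max(-8, 1) = 1
Root (Black): min(5, 1) = 1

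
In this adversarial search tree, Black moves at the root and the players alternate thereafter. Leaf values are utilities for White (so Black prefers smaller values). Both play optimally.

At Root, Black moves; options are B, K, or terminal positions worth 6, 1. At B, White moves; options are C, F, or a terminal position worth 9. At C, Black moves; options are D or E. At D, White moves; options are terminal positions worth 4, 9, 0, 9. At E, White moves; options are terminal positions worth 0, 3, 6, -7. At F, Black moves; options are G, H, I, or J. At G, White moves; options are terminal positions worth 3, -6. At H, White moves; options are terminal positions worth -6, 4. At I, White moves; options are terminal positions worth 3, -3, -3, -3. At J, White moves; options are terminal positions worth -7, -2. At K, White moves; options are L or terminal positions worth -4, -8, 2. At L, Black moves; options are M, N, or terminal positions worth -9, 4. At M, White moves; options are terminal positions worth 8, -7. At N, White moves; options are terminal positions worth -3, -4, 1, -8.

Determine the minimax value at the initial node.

D (White): max(4, 9, 0, 9) = 9
E (White): max(0, 3, 6, -7) = 6
C (Black): min(9, 6) = 6
G (White): max(3, -6) = 3
H (White): max(-6, 4) = 4
I (White): max(3, -3, -3, -3) = 3
J (White): max(-7, -2) = -2
F (Black): min(3, 4, 3, -2) = -2
B (White): max(6, -2, 9) = 9
M (White): max(8, -7) = 8
N (White): max(-3, -4, 1, -8) = 1
L (Black): min(8, 1, -9, 4) = -9
K (White): max(-9, -4, -8, 2) = 2
Root (Black): min(9, 2, 6, 1) = 1

1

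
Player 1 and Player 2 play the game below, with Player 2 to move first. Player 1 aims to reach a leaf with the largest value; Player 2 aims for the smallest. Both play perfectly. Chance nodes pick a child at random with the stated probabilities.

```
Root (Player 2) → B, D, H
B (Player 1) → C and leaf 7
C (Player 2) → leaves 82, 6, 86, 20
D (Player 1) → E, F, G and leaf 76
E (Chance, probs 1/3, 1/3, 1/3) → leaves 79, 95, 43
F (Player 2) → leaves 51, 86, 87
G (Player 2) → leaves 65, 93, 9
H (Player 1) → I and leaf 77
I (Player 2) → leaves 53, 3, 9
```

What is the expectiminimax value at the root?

7

C (Player 2): min(82, 6, 86, 20) = 6
B (Player 1): max(6, 7) = 7
E (Chance): 1/3·79 + 1/3·95 + 1/3·43 = 72.33
F (Player 2): min(51, 86, 87) = 51
G (Player 2): min(65, 93, 9) = 9
D (Player 1): max(72.33, 51, 9, 76) = 76
I (Player 2): min(53, 3, 9) = 3
H (Player 1): max(3, 77) = 77
Root (Player 2): min(7, 76, 77) = 7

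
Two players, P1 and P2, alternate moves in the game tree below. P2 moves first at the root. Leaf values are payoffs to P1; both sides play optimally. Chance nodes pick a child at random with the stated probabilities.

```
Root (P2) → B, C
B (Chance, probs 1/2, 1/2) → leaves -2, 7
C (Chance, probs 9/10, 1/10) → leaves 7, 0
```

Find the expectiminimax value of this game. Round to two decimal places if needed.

2.5

B (Chance): 1/2·-2 + 1/2·7 = 2.5
C (Chance): 9/10·7 + 1/10·0 = 6.3
Root (P2): min(2.5, 6.3) = 2.5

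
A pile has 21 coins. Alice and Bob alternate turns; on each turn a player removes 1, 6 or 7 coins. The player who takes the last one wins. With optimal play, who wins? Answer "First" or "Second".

First

Compute winning (W) and losing (L) positions by backward induction:
i:   0  1  2  3  4  5  6  7  8  9 10 11 12 13 14 15 16 17 18 19 20 21
     L  W  L  W  L  W  W  W  W  W  W  W  L  W  L  W  L  W  W  W  W  W
Position 21 is W, so the first player wins.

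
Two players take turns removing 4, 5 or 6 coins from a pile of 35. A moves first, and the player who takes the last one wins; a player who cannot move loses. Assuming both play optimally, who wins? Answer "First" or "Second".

First

W/L table (W = player to move can force a win):
i:   0  1  2  3  4  5  6  7  8  9 10 11 12 13 14 15 16 17 18 19 20 21 22 23 24 25 26 27 28 29 30 31 32 33 34 35
     L  L  L  L  W  W  W  W  W  W  L  L  L  L  W  W  W  W  W  W  L  L  L  L  W  W  W  W  W  W  L  L  L  L  W  W
Position 35 is W, so the first player wins.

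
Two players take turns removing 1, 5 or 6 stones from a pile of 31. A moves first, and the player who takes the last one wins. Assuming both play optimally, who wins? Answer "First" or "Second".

First

Positions where the player to move wins (W) vs loses (L):
i:   0  1  2  3  4  5  6  7  8  9 10 11 12 13 14 15 16 17 18 19 20 21 22 23 24 25 26 27 28 29 30 31
     L  W  L  W  L  W  W  W  W  W  W  L  W  L  W  L  W  W  W  W  W  W  L  W  L  W  L  W  W  W  W  W
Position 31 is W, so the first player wins.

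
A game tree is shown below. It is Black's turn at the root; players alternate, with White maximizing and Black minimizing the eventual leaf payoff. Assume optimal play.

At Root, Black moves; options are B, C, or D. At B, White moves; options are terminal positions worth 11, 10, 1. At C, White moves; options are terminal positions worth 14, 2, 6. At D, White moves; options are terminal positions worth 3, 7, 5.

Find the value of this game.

B (White): max(11, 10, 1) = 11
C (White): max(14, 2, 6) = 14
D (White): max(3, 7, 5) = 7
Root (Black): min(11, 14, 7) = 7

7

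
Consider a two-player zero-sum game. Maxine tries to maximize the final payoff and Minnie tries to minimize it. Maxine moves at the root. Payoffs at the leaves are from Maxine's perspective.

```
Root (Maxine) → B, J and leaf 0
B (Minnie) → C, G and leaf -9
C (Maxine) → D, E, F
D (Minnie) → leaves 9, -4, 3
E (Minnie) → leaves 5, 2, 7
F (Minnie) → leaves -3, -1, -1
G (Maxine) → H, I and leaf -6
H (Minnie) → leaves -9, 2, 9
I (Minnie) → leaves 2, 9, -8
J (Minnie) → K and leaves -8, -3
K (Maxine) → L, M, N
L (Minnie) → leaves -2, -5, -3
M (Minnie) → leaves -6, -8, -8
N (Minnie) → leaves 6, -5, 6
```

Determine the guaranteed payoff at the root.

D (Minnie): min(9, -4, 3) = -4
E (Minnie): min(5, 2, 7) = 2
F (Minnie): min(-3, -1, -1) = -3
C (Maxine): max(-4, 2, -3) = 2
H (Minnie): min(-9, 2, 9) = -9
I (Minnie): min(2, 9, -8) = -8
G (Maxine): max(-9, -8, -6) = -6
B (Minnie): min(2, -6, -9) = -9
L (Minnie): min(-2, -5, -3) = -5
M (Minnie): min(-6, -8, -8) = -8
N (Minnie): min(6, -5, 6) = -5
K (Maxine): max(-5, -8, -5) = -5
J (Minnie): min(-5, -8, -3) = -8
Root (Maxine): max(-9, -8, 0) = 0

0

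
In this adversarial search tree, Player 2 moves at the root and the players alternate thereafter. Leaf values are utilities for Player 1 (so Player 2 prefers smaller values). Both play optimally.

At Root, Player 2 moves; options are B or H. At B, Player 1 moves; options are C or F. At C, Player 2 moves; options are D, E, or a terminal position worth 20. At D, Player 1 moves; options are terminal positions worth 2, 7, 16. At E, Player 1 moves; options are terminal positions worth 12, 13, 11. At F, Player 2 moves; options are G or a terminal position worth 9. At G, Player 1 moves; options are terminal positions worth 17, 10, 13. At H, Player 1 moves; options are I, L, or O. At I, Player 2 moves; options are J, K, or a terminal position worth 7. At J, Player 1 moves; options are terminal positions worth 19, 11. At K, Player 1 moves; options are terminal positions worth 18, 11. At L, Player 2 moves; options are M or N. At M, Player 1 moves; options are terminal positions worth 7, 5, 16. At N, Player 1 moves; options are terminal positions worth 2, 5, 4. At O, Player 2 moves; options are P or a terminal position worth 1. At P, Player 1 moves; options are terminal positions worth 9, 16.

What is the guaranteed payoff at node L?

5

M: max(7, 5, 16) = 16
N: max(2, 5, 4) = 5
L: min(16, 5) = 5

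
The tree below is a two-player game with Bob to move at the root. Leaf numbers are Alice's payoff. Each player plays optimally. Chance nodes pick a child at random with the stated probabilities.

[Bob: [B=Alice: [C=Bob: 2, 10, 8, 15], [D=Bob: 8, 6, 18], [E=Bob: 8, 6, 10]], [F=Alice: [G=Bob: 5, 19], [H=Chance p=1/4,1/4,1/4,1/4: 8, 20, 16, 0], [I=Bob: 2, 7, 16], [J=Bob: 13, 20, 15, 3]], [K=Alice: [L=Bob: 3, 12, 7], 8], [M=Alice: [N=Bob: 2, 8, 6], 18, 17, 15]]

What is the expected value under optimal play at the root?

6

C (Bob): min(2, 10, 8, 15) = 2
D (Bob): min(8, 6, 18) = 6
E (Bob): min(8, 6, 10) = 6
B (Alice): max(2, 6, 6) = 6
G (Bob): min(5, 19) = 5
H (Chance): 1/4·8 + 1/4·20 + 1/4·16 + 1/4·0 = 11
I (Bob): min(2, 7, 16) = 2
J (Bob): min(13, 20, 15, 3) = 3
F (Alice): max(5, 11, 2, 3) = 11
L (Bob): min(3, 12, 7) = 3
K (Alice): max(3, 8) = 8
N (Bob): min(2, 8, 6) = 2
M (Alice): max(2, 18, 17, 15) = 18
Root (Bob): min(6, 11, 8, 18) = 6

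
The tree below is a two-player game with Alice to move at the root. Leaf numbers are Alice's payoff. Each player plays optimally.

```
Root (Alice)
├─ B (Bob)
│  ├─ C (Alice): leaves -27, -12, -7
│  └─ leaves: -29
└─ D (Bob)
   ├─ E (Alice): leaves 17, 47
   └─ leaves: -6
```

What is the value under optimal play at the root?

C (Alice): max(-27, -12, -7) = -7
B (Bob): min(-7, -29) = -29
E (Alice): max(17, 47) = 47
D (Bob): min(47, -6) = -6
Root (Alice): max(-29, -6) = -6

-6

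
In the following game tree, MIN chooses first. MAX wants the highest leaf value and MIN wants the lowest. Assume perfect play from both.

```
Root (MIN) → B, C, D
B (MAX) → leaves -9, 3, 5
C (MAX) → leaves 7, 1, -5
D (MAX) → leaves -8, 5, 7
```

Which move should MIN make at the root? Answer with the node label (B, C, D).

B

B (MAX): max(-9, 3, 5) = 5
C (MAX): max(7, 1, -5) = 7
D (MAX): max(-8, 5, 7) = 7
Root (MIN): min(5, 7, 7) = 5
MIN picks the child with the lowest value: B (value 5).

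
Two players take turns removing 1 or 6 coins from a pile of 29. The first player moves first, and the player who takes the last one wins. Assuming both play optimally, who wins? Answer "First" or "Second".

Positions where the player to move wins (W) vs loses (L):
i:   0  1  2  3  4  5  6  7  8  9 10 11 12 13 14 15 16 17 18 19 20 21 22 23 24 25 26 27 28 29
     L  W  L  W  L  W  W  L  W  L  W  L  W  W  L  W  L  W  L  W  W  L  W  L  W  L  W  W  L  W
Position 29 is W, so the first player wins.

First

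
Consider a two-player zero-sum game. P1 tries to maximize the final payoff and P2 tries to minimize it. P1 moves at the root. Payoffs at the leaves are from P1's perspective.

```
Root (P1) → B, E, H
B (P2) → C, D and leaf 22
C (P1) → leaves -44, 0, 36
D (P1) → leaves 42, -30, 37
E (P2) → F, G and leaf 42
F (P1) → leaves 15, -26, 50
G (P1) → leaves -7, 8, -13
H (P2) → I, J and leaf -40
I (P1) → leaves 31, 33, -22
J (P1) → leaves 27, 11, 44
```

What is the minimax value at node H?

-40

I: max(31, 33, -22) = 33
J: max(27, 11, 44) = 44
H: min(33, 44, -40) = -40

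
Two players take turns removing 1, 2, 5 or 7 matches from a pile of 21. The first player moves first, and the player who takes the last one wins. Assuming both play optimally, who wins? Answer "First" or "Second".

Second

Positions where the player to move wins (W) vs loses (L):
i:   0  1  2  3  4  5  6  7  8  9 10 11 12 13 14 15 16 17 18 19 20 21
     L  W  W  L  W  W  L  W  W  L  W  W  L  W  W  L  W  W  L  W  W  L
Position 21 is L, so the second player wins.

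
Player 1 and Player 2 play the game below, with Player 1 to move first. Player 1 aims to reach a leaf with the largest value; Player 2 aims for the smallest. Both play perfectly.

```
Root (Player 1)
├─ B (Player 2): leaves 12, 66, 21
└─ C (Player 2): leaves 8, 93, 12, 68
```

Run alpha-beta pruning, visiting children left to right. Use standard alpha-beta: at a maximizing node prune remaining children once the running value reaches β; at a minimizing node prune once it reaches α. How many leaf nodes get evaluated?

B [α=-∞,β=+∞]: v=12
C [α=12,β=+∞]: v=8 after child 1 ≤ α → α-cutoff, skip 3
Root [α=-∞,β=+∞]: v=12
Leaves evaluated: 4 of 7.

4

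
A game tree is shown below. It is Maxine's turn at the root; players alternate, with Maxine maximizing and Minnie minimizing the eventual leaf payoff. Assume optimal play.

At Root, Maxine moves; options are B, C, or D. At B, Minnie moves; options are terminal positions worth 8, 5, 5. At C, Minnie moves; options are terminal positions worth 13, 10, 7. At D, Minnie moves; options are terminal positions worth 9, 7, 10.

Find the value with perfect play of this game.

B (Minnie): min(8, 5, 5) = 5
C (Minnie): min(13, 10, 7) = 7
D (Minnie): min(9, 7, 10) = 7
Root (Maxine): max(5, 7, 7) = 7

7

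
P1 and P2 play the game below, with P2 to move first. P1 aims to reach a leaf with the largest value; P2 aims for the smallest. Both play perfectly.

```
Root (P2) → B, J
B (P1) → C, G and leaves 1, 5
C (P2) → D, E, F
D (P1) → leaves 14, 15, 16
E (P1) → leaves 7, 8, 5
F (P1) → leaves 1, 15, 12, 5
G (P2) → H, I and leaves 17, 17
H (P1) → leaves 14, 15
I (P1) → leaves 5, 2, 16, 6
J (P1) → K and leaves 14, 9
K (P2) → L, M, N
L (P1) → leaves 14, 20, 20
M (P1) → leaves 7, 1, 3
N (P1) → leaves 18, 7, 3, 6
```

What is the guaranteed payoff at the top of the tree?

14

D (P1): max(14, 15, 16) = 16
E (P1): max(7, 8, 5) = 8
F (P1): max(1, 15, 12, 5) = 15
C (P2): min(16, 8, 15) = 8
H (P1): max(14, 15) = 15
I (P1): max(5, 2, 16, 6) = 16
G (P2): min(15, 16, 17, 17) = 15
B (P1): max(8, 15, 1, 5) = 15
L (P1): max(14, 20, 20) = 20
M (P1): max(7, 1, 3) = 7
N (P1): max(18, 7, 3, 6) = 18
K (P2): min(20, 7, 18) = 7
J (P1): max(7, 14, 9) = 14
Root (P2): min(15, 14) = 14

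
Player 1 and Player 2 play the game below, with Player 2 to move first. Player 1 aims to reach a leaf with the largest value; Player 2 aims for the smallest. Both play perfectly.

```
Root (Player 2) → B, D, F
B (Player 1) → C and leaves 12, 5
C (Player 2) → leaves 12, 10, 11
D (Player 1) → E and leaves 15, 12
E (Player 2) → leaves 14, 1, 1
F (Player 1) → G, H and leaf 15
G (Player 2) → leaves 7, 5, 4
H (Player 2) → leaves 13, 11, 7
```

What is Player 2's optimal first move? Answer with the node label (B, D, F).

C (Player 2): min(12, 10, 11) = 10
B (Player 1): max(10, 12, 5) = 12
E (Player 2): min(14, 1, 1) = 1
D (Player 1): max(1, 15, 12) = 15
G (Player 2): min(7, 5, 4) = 4
H (Player 2): min(13, 11, 7) = 7
F (Player 1): max(4, 7, 15) = 15
Root (Player 2): min(12, 15, 15) = 12
Player 2 picks the child with the lowest value: B (value 12).

B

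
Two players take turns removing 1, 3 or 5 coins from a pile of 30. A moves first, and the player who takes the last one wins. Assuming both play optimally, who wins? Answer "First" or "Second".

W/L table (W = player to move can force a win):
i:   0  1  2  3  4  5  6  7  8  9 10 11 12 13 14 15 16 17 18 19 20 21 22 23 24 25 26 27 28 29 30
     L  W  L  W  L  W  L  W  L  W  L  W  L  W  L  W  L  W  L  W  L  W  L  W  L  W  L  W  L  W  L
Position 30 is L, so the second player wins.

Second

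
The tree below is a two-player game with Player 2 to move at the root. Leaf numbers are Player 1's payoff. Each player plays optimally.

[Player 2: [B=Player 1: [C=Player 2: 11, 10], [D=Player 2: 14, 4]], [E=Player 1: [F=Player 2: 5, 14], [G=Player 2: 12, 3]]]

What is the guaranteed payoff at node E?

F: min(5, 14) = 5
G: min(12, 3) = 3
E: max(5, 3) = 5

5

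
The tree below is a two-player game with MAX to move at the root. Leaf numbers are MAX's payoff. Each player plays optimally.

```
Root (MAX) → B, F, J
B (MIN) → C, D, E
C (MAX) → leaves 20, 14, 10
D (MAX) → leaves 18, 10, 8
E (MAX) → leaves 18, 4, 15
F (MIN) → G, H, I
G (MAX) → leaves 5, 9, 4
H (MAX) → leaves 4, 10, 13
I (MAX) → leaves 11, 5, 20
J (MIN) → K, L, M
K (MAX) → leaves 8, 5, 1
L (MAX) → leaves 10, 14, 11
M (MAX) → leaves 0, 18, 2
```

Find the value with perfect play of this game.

18

C (MAX): max(20, 14, 10) = 20
D (MAX): max(18, 10, 8) = 18
E (MAX): max(18, 4, 15) = 18
B (MIN): min(20, 18, 18) = 18
G (MAX): max(5, 9, 4) = 9
H (MAX): max(4, 10, 13) = 13
I (MAX): max(11, 5, 20) = 20
F (MIN): min(9, 13, 20) = 9
K (MAX): max(8, 5, 1) = 8
L (MAX): max(10, 14, 11) = 14
M (MAX): max(0, 18, 2) = 18
J (MIN): min(8, 14, 18) = 8
Root (MAX): max(18, 9, 8) = 18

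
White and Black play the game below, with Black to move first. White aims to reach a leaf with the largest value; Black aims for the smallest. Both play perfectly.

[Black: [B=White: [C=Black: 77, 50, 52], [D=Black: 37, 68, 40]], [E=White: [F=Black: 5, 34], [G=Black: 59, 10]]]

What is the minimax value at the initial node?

10

C (Black): min(77, 50, 52) = 50
D (Black): min(37, 68, 40) = 37
B (White): max(50, 37) = 50
F (Black): min(5, 34) = 5
G (Black): min(59, 10) = 10
E (White): max(5, 10) = 10
Root (Black): min(50, 10) = 10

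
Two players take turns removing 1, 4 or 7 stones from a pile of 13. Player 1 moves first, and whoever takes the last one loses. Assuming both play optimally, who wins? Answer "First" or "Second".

Mark each pile size as W (mover wins) or L (mover loses):
i:   0  1  2  3  4  5  6  7  8  9 10 11 12 13
     W  L  W  L  W  W  L  W  W  L  W  L  W  W
Position 13 is W, so the first player wins.

First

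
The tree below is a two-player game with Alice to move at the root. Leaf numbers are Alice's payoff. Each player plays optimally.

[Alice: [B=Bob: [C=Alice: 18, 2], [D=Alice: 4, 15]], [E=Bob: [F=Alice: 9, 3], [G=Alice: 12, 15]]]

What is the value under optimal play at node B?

C: max(18, 2) = 18
D: max(4, 15) = 15
B: min(18, 15) = 15

15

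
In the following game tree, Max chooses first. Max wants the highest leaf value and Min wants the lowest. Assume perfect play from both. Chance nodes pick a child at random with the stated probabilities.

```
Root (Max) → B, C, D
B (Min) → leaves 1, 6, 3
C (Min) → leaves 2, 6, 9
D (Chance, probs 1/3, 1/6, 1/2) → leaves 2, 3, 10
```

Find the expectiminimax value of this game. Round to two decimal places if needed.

B (Min): min(1, 6, 3) = 1
C (Min): min(2, 6, 9) = 2
D (Chance): 1/3·2 + 1/6·3 + 1/2·10 = 6.17
Root (Max): max(1, 2, 6.17) = 6.17

6.17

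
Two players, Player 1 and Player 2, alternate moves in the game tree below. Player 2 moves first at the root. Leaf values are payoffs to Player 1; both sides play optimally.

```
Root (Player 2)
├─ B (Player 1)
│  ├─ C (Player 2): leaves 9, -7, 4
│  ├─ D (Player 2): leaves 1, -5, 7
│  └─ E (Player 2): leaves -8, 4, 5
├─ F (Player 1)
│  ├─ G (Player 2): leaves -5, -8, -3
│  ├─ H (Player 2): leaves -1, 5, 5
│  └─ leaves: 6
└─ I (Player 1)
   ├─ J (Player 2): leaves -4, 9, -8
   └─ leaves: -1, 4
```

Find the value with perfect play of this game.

-5

C (Player 2): min(9, -7, 4) = -7
D (Player 2): min(1, -5, 7) = -5
E (Player 2): min(-8, 4, 5) = -8
B (Player 1): max(-7, -5, -8) = -5
G (Player 2): min(-5, -8, -3) = -8
H (Player 2): min(-1, 5, 5) = -1
F (Player 1): max(-8, -1, 6) = 6
J (Player 2): min(-4, 9, -8) = -8
I (Player 1): max(-8, -1, 4) = 4
Root (Player 2): min(-5, 6, 4) = -5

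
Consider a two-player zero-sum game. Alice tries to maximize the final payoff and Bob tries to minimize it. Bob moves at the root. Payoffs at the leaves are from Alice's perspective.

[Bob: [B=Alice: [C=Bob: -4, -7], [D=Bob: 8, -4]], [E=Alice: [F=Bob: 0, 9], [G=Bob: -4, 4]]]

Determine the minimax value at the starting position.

-4

C (Bob): min(-4, -7) = -7
D (Bob): min(8, -4) = -4
B (Alice): max(-7, -4) = -4
F (Bob): min(0, 9) = 0
G (Bob): min(-4, 4) = -4
E (Alice): max(0, -4) = 0
Root (Bob): min(-4, 0) = -4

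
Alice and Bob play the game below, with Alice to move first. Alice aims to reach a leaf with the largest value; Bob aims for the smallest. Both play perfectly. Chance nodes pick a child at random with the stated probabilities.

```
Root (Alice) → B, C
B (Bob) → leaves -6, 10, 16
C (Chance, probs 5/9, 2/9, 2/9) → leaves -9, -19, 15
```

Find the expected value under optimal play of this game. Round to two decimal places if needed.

B (Bob): min(-6, 10, 16) = -6
C (Chance): 5/9·-9 + 2/9·-19 + 2/9·15 = -5.89
Root (Alice): max(-6, -5.89) = -5.89

-5.89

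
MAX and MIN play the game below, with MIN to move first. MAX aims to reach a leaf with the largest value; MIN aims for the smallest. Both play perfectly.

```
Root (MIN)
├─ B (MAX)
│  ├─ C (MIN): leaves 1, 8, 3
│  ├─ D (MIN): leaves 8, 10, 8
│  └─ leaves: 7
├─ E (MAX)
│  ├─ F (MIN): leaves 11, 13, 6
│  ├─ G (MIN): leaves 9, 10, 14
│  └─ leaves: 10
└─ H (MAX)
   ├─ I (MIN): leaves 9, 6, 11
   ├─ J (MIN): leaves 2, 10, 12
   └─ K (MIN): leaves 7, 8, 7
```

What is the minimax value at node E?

F: min(11, 13, 6) = 6
G: min(9, 10, 14) = 9
E: max(6, 9, 10) = 10

10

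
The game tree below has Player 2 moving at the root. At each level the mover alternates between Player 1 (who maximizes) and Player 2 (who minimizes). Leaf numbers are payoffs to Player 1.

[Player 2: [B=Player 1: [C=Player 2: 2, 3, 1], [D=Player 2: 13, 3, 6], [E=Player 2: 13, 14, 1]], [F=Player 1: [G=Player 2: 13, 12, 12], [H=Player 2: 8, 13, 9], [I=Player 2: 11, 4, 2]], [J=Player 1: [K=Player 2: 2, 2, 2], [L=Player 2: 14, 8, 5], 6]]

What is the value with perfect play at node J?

6

K: min(2, 2, 2) = 2
L: min(14, 8, 5) = 5
J: max(2, 5, 6) = 6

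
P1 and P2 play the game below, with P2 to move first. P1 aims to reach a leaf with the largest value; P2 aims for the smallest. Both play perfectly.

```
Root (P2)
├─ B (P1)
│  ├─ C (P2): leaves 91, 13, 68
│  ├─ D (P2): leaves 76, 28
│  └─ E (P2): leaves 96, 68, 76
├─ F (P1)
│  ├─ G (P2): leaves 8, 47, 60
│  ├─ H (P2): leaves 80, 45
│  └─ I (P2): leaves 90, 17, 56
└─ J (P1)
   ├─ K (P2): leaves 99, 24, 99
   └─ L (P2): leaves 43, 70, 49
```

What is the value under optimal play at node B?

68

C: min(91, 13, 68) = 13
D: min(76, 28) = 28
E: min(96, 68, 76) = 68
B: max(13, 28, 68) = 68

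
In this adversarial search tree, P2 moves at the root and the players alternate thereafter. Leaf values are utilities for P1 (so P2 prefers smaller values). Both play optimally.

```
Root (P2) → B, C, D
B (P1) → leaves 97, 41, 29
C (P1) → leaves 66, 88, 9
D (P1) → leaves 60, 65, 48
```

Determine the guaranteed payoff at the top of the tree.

B (P1): max(97, 41, 29) = 97
C (P1): max(66, 88, 9) = 88
D (P1): max(60, 65, 48) = 65
Root (P2): min(97, 88, 65) = 65

65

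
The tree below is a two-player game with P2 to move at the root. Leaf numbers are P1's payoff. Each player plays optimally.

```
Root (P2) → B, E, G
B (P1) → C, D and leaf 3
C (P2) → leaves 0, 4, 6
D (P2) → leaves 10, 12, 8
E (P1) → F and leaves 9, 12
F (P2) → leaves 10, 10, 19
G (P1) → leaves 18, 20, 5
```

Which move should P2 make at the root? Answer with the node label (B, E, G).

B

C (P2): min(0, 4, 6) = 0
D (P2): min(10, 12, 8) = 8
B (P1): max(0, 8, 3) = 8
F (P2): min(10, 10, 19) = 10
E (P1): max(10, 9, 12) = 12
G (P1): max(18, 20, 5) = 20
Root (P2): min(8, 12, 20) = 8
P2 picks the child with the lowest value: B (value 8).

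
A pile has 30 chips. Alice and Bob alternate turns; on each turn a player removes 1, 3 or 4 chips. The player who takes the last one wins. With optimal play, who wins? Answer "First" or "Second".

W/L table (W = player to move can force a win):
i:   0  1  2  3  4  5  6  7  8  9 10 11 12 13 14 15 16 17 18 19 20 21 22 23 24 25 26 27 28 29 30
     L  W  L  W  W  W  W  L  W  L  W  W  W  W  L  W  L  W  W  W  W  L  W  L  W  W  W  W  L  W  L
Position 30 is L, so the second player wins.

Second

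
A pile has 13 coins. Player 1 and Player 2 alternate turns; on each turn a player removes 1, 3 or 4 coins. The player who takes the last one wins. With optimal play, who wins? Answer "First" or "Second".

i:   0  1  2  3  4  5  6  7  8  9 10 11 12 13
     L  W  L  W  W  W  W  L  W  L  W  W  W  W
Position 13 is W, so the first player wins.

First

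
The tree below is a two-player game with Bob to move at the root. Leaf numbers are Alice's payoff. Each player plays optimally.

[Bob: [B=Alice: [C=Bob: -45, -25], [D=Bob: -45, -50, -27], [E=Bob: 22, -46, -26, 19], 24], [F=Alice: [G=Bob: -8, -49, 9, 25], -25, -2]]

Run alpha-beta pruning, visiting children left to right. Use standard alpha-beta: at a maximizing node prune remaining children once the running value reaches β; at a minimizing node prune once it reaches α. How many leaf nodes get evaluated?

C [α=-∞,β=+∞]: v=-45
D [α=-45,β=+∞]: v=-45 after child 1 ≤ α → α-cutoff, skip 2
E [α=-45,β=+∞]: v=-46 after child 2 ≤ α → α-cutoff, skip 2
B [α=-∞,β=+∞]: v=24
G [α=-∞,β=24]: v=-49
F [α=-∞,β=24]: v=-2
Root [α=-∞,β=+∞]: v=-2
Leaves evaluated: 12 of 16.

12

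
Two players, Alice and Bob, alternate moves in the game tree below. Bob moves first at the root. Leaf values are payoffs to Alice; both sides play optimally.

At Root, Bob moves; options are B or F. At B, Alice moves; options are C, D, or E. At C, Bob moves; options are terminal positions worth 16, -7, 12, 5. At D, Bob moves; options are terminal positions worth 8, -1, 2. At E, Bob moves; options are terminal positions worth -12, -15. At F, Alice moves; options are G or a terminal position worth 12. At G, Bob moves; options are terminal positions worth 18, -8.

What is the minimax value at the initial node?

-1

C (Bob): min(16, -7, 12, 5) = -7
D (Bob): min(8, -1, 2) = -1
E (Bob): min(-12, -15) = -15
B (Alice): max(-7, -1, -15) = -1
G (Bob): min(18, -8) = -8
F (Alice): max(-8, 12) = 12
Root (Bob): min(-1, 12) = -1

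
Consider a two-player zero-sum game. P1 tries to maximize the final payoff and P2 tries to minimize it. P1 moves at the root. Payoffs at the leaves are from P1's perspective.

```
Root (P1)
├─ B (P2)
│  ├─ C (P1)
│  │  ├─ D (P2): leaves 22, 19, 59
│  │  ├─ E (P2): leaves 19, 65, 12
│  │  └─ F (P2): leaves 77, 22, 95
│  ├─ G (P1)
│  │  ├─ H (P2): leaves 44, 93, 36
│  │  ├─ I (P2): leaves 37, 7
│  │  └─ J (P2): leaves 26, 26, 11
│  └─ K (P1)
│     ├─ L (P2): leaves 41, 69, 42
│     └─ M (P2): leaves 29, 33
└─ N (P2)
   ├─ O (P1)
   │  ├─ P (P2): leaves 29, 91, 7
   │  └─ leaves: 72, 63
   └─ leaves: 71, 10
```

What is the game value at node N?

P: min(29, 91, 7) = 7
O: max(7, 72, 63) = 72
N: min(72, 71, 10) = 10

10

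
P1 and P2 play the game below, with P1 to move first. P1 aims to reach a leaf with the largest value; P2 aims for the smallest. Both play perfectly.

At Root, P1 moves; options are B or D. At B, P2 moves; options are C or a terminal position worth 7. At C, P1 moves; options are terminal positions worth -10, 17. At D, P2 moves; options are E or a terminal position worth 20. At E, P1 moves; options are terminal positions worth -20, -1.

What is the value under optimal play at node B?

C: max(-10, 17) = 17
B: min(17, 7) = 7

7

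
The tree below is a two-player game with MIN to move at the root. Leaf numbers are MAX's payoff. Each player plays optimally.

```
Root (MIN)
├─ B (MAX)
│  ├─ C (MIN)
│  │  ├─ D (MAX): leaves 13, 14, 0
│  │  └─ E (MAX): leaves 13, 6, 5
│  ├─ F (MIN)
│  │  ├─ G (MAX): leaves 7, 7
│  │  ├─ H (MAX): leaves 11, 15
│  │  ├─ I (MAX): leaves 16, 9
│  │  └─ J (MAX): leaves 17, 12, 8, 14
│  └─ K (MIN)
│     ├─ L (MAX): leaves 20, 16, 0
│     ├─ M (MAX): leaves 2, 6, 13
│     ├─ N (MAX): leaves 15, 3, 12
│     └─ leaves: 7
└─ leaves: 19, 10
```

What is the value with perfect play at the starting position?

D (MAX): max(13, 14, 0) = 14
E (MAX): max(13, 6, 5) = 13
C (MIN): min(14, 13) = 13
G (MAX): max(7, 7) = 7
H (MAX): max(11, 15) = 15
I (MAX): max(16, 9) = 16
J (MAX): max(17, 12, 8, 14) = 17
F (MIN): min(7, 15, 16, 17) = 7
L (MAX): max(20, 16, 0) = 20
M (MAX): max(2, 6, 13) = 13
N (MAX): max(15, 3, 12) = 15
K (MIN): min(20, 13, 15, 7) = 7
B (MAX): max(13, 7, 7) = 13
Root (MIN): min(13, 19, 10) = 10

10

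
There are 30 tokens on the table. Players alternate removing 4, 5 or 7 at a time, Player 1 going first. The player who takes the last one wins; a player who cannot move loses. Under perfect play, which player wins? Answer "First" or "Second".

First

Mark each pile size as W (mover wins) or L (mover loses):
i:   0  1  2  3  4  5  6  7  8  9 10 11 12 13 14 15 16 17 18 19 20 21 22 23 24 25 26 27 28 29 30
     L  L  L  L  W  W  W  W  W  W  W  L  L  L  L  W  W  W  W  W  W  W  L  L  L  L  W  W  W  W  W
Position 30 is W, so the first player wins.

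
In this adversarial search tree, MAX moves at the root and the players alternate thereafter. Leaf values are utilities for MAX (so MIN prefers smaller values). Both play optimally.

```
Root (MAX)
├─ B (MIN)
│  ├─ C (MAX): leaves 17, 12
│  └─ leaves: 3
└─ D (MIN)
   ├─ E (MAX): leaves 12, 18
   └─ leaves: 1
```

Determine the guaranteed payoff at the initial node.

3

C (MAX): max(17, 12) = 17
B (MIN): min(17, 3) = 3
E (MAX): max(12, 18) = 18
D (MIN): min(18, 1) = 1
Root (MAX): max(3, 1) = 3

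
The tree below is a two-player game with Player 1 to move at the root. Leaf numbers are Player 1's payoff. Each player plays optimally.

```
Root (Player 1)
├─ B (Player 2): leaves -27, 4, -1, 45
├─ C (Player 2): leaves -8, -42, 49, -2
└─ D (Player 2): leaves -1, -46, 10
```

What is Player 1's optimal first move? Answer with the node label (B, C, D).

B

B (Player 2): min(-27, 4, -1, 45) = -27
C (Player 2): min(-8, -42, 49, -2) = -42
D (Player 2): min(-1, -46, 10) = -46
Root (Player 1): max(-27, -42, -46) = -27
Player 1 picks the child with the highest value: B (value -27).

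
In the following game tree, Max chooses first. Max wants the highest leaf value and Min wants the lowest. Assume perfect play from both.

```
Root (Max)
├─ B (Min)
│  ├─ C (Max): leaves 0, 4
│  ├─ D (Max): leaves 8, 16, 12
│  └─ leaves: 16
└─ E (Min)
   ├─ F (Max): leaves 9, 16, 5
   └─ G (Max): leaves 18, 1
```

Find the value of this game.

C (Max): max(0, 4) = 4
D (Max): max(8, 16, 12) = 16
B (Min): min(4, 16, 16) = 4
F (Max): max(9, 16, 5) = 16
G (Max): max(18, 1) = 18
E (Min): min(16, 18) = 16
Root (Max): max(4, 16) = 16

16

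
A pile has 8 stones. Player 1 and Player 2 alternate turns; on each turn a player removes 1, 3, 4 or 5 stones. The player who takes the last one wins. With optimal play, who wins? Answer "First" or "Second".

Mark each pile size as W (mover wins) or L (mover loses):
i:   0  1  2  3  4  5  6  7  8
     L  W  L  W  W  W  W  W  L
Position 8 is L, so the second player wins.

Second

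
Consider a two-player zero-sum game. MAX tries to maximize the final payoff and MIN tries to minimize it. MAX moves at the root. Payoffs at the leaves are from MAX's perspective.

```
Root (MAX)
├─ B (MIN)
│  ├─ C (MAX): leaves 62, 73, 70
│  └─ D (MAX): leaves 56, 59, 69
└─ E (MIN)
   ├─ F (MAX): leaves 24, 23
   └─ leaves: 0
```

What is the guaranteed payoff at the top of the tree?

C (MAX): max(62, 73, 70) = 73
D (MAX): max(56, 59, 69) = 69
B (MIN): min(73, 69) = 69
F (MAX): max(24, 23) = 24
E (MIN): min(24, 0) = 0
Root (MAX): max(69, 0) = 69

69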